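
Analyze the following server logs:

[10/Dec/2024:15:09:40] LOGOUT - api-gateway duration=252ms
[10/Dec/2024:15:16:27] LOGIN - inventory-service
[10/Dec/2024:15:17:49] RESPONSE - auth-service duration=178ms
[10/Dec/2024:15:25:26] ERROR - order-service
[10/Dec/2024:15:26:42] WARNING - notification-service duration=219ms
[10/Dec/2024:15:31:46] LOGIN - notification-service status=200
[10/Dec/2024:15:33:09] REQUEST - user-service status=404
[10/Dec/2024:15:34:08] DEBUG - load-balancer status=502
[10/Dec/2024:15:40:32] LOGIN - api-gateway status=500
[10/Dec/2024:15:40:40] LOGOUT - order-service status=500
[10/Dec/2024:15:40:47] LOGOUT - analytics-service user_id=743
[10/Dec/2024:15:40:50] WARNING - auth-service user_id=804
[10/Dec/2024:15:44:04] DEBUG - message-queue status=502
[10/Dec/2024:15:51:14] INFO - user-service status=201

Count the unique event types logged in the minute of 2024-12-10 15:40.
3

To count unique event types:

1. Filter events in the minute starting at 2024-12-10 15:40
2. Extract event types from matching entries
3. Count unique types: 3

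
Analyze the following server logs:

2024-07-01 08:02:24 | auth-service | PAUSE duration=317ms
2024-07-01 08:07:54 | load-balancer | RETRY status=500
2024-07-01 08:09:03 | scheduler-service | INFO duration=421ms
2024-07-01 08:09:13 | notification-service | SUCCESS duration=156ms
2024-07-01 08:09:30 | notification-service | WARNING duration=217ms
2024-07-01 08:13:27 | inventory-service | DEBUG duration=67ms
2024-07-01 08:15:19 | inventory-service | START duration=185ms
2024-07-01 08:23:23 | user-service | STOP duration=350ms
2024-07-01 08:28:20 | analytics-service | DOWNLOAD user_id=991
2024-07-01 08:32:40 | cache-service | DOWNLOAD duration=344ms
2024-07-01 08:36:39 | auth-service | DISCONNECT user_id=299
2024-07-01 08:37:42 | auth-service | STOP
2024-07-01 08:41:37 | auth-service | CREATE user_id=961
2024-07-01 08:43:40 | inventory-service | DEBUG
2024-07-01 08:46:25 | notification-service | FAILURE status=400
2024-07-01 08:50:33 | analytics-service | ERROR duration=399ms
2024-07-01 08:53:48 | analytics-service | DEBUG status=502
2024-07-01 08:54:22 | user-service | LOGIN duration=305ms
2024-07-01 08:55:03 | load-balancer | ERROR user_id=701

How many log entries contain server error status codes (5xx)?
2

To find matching entries:

1. Pattern to match: server error status codes (5xx)
2. Scan each log entry for the pattern
3. Count matches: 2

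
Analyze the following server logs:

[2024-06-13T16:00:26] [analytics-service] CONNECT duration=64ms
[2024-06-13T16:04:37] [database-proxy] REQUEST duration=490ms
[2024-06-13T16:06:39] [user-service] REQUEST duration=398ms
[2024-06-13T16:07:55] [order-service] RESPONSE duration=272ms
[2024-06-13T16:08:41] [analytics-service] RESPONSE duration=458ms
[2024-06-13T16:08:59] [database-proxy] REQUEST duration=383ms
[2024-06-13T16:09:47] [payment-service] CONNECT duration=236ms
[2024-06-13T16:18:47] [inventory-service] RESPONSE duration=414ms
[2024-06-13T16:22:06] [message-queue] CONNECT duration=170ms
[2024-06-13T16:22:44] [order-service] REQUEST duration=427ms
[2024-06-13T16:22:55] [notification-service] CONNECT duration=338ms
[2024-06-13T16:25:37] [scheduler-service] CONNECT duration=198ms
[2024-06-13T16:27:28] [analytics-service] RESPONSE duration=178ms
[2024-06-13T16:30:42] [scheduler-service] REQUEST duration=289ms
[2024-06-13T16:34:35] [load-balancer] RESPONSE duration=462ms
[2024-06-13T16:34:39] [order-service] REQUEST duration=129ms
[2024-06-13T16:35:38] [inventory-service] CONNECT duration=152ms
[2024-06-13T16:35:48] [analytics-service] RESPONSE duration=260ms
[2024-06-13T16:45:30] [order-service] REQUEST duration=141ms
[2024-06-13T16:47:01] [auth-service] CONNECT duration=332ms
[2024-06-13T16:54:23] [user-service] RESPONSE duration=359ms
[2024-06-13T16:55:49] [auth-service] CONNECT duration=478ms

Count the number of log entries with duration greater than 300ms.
11

To count timeouts:

1. Threshold: 300ms
2. Extract duration from each log entry
3. Count entries where duration > 300
4. Timeout count: 11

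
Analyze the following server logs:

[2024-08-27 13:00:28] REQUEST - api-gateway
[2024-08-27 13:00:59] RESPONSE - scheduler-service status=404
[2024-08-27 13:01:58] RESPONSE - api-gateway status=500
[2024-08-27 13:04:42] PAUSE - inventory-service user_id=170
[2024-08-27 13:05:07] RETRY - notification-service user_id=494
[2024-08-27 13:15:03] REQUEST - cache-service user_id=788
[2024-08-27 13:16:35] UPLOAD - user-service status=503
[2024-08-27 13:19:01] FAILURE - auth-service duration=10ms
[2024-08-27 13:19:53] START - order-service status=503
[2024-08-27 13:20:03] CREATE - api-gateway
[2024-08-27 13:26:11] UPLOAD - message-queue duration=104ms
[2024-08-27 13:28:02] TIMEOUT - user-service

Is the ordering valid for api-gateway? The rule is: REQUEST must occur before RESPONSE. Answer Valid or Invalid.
Valid

To validate ordering:

1. Required order: REQUEST → RESPONSE
2. Rule: REQUEST must occur before RESPONSE
3. Check actual order of events for api-gateway
4. Result: Valid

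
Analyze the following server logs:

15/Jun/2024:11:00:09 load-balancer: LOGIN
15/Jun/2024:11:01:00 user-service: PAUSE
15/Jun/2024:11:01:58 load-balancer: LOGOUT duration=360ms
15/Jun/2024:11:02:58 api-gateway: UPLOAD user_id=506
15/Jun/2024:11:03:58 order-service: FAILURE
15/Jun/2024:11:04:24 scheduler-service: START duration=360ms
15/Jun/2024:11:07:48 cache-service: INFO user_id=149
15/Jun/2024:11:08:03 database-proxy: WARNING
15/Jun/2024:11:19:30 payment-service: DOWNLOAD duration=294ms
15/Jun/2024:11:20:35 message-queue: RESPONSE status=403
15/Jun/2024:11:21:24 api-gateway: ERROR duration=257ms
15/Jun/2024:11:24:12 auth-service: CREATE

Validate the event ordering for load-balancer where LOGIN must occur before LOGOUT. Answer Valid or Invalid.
Valid

To validate ordering:

1. Required order: LOGIN → LOGOUT
2. Rule: LOGIN must occur before LOGOUT
3. Check actual order of events for load-balancer
4. Result: Valid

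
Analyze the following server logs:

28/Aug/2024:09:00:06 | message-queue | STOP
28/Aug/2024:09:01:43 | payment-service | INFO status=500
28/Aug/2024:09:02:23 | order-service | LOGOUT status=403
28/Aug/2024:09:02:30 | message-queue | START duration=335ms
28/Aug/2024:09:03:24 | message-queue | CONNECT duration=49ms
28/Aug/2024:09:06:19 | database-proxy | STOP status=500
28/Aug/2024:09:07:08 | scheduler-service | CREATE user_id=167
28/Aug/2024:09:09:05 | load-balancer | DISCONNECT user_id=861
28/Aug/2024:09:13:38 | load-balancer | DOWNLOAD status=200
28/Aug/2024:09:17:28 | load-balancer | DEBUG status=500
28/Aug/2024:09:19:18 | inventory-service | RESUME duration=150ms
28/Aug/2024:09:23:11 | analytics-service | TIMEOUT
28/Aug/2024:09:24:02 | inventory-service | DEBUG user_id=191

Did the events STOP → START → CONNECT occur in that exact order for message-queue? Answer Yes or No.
Yes

To verify sequence order:

1. Find all events in sequence STOP → START → CONNECT for message-queue
2. Extract their timestamps
3. Check if timestamps are in ascending order
4. Result: Yes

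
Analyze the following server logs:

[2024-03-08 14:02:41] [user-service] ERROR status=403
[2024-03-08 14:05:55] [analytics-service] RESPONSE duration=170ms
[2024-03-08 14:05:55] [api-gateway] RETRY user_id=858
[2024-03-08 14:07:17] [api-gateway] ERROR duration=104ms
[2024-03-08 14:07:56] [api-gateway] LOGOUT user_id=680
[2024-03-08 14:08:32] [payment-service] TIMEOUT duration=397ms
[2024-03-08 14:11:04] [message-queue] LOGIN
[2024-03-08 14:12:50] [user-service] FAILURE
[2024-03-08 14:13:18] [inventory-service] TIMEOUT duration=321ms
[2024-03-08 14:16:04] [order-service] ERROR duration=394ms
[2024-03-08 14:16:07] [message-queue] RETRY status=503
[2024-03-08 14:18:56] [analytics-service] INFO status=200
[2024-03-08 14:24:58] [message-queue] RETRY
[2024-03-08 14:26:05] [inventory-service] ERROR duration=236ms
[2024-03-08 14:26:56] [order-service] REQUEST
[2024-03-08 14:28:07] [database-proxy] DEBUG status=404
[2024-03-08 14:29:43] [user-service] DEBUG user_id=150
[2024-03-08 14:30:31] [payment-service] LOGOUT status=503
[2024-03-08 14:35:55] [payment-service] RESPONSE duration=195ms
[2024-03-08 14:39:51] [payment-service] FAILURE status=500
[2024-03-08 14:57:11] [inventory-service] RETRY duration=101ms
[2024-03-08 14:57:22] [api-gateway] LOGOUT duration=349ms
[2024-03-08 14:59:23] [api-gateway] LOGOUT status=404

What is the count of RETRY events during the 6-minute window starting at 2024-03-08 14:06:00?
0

To count events in the time window:

1. Window boundaries: 2024-03-08 14:06:00 to 2024-03-08 14:12:00
2. Filter for RETRY events within this window
3. Count matching events: 0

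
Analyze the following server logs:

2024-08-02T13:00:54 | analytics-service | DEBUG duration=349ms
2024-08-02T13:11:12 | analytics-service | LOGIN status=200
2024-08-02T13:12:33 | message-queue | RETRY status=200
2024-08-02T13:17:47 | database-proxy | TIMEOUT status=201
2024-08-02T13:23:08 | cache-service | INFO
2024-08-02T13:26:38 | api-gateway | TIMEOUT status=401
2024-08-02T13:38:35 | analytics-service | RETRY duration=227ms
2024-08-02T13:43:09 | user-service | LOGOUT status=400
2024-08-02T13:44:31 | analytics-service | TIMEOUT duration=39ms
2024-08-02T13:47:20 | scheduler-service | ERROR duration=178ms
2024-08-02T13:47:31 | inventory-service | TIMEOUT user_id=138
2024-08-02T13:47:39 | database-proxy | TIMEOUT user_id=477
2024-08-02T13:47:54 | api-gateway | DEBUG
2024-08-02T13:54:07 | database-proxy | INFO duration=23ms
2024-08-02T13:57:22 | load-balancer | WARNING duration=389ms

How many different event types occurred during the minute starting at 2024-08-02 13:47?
3

To count unique event types:

1. Filter events in the minute starting at 2024-08-02 13:47
2. Extract event types from matching entries
3. Count unique types: 3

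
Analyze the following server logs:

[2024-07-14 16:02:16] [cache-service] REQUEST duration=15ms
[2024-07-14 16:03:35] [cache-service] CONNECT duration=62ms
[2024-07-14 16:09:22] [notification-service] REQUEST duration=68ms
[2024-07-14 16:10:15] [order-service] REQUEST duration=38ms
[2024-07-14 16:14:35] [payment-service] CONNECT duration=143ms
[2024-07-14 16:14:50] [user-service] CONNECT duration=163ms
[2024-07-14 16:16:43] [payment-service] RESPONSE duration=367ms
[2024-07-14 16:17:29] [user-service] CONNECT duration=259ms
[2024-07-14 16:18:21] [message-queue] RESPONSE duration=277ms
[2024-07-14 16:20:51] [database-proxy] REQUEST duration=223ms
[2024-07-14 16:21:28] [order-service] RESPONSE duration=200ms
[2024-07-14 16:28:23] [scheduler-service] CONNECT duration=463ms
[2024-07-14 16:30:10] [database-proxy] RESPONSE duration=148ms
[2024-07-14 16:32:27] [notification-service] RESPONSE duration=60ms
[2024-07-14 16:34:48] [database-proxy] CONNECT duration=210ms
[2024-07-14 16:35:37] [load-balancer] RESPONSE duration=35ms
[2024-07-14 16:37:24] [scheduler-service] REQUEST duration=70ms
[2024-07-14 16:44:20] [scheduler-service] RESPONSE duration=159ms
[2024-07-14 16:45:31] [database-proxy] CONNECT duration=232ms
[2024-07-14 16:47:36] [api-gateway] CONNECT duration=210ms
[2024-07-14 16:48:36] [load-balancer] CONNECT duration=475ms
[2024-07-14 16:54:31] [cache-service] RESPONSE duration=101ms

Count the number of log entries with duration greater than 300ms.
3

To count timeouts:

1. Threshold: 300ms
2. Extract duration from each log entry
3. Count entries where duration > 300
4. Timeout count: 3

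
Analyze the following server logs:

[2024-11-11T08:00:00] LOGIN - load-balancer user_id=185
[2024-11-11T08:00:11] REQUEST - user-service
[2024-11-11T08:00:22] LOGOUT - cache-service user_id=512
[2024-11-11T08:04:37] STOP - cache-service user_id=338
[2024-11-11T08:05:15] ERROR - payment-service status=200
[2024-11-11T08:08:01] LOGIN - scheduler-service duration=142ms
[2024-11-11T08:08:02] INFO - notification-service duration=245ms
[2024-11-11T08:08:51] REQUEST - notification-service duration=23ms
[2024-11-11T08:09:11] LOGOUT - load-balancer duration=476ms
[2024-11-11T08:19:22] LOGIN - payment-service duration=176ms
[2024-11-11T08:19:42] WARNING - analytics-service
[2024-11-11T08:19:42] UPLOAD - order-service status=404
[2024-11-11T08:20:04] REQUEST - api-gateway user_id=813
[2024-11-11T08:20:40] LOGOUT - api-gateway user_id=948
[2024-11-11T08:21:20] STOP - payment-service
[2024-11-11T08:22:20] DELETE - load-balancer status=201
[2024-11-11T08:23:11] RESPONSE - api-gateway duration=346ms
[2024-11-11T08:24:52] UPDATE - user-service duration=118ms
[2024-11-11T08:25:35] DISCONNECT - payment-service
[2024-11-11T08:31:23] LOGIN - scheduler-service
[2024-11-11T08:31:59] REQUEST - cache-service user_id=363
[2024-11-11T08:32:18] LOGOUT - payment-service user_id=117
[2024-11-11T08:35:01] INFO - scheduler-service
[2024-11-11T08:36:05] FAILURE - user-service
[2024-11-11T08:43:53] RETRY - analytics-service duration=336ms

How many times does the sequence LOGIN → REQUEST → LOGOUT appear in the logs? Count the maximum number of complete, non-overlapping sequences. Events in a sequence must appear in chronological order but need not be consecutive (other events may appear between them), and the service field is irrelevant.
4

To count sequences:

1. Look for pattern: LOGIN → REQUEST → LOGOUT
2. Greedily scan the log in chronological order, matching each sequence element in turn (ignoring service)
3. Each time the full pattern completes, increment the count and restart matching from the next event
4. Complete non-overlapping sequences found: 4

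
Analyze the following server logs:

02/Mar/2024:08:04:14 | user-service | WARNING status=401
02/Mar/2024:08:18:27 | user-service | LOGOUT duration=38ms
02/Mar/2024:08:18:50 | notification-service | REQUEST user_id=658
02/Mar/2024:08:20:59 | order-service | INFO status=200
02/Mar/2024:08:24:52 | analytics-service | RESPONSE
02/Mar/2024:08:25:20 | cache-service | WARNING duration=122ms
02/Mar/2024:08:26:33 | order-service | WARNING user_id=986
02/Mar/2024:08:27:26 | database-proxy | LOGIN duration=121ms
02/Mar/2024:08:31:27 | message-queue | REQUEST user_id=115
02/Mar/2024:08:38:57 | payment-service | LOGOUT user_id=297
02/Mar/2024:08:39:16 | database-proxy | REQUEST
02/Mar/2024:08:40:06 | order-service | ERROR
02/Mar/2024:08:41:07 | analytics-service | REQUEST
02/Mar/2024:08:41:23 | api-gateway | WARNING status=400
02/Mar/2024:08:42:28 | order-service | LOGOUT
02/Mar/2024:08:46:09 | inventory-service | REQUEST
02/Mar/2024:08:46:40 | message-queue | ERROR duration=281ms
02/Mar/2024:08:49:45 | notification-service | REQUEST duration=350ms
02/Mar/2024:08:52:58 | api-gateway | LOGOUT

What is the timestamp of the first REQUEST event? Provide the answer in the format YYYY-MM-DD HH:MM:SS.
2024-03-02 08:18:50

To find the first event:

1. Filter for all REQUEST events
2. Sort by timestamp
3. Select the first one
4. Timestamp: 2024-03-02 08:18:50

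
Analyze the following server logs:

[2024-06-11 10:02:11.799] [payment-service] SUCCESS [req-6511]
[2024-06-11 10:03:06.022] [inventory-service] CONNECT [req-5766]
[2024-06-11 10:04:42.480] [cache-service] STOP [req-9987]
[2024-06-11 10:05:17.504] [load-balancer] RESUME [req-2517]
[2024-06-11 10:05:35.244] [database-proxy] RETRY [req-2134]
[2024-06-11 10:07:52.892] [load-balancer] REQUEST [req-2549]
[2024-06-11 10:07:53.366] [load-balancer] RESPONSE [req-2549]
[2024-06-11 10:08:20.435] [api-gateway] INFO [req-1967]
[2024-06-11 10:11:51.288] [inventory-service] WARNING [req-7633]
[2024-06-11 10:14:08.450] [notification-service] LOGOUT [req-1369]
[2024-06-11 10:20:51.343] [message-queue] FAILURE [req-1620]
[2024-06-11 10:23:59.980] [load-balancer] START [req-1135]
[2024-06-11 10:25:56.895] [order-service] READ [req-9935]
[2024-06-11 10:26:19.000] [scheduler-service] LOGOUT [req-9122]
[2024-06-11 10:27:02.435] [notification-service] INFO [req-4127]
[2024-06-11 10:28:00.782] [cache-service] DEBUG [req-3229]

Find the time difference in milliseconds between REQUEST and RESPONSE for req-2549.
474

To calculate latency:

1. Find REQUEST with id req-2549: 2024-06-11 10:07:52.892
2. Find RESPONSE with id req-2549: 2024-06-11 10:07:53.366
3. Latency: 2024-06-11 10:07:53.366 - 2024-06-11 10:07:52.892 = 474ms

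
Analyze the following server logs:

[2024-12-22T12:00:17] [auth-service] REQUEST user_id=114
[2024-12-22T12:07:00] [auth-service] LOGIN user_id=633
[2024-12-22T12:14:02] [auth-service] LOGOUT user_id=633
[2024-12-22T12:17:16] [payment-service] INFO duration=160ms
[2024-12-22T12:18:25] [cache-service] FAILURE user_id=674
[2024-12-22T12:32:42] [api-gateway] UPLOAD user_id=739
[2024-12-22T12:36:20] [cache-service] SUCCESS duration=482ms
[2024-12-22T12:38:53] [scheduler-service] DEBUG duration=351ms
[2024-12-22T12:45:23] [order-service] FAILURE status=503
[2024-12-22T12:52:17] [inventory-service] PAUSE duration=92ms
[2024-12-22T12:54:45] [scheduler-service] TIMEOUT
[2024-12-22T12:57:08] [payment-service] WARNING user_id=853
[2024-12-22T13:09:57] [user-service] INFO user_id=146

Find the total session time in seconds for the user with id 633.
422

To calculate session duration:

1. Find LOGIN event for user_id=633: 2024-12-22T12:07:00
2. Find LOGOUT event for user_id=633: 2024-12-22T12:14:02
3. Session duration: 2024-12-22T12:14:02 - 2024-12-22T12:07:00 = 422 seconds (7 minutes)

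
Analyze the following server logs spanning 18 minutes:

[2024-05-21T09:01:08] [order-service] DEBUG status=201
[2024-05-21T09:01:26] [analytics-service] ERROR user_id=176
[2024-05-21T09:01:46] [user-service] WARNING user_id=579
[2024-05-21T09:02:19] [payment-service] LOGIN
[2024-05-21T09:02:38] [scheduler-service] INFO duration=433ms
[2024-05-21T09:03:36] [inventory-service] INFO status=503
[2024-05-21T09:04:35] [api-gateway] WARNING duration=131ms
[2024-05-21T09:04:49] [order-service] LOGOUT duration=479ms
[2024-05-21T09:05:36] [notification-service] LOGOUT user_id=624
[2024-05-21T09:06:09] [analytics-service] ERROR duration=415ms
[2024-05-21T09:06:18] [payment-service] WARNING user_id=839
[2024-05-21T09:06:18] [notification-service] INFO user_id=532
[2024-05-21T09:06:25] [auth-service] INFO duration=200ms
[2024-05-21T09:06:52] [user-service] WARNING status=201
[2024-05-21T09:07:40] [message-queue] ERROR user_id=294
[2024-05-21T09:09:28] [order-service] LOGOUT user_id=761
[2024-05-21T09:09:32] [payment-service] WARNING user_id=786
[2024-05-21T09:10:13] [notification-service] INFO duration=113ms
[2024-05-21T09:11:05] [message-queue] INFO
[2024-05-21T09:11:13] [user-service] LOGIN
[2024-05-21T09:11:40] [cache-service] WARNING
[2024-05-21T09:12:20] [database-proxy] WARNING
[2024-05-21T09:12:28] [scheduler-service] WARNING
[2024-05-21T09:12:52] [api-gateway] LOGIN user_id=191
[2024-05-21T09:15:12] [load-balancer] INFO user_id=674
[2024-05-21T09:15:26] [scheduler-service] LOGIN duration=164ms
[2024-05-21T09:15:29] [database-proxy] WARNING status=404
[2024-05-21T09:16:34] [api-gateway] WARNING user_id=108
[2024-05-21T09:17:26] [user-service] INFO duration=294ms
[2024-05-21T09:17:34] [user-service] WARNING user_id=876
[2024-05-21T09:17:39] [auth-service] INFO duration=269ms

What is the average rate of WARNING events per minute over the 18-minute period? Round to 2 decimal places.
0.61

To calculate the rate:

1. Count total WARNING events: 11
2. Total time period: 18 minutes
3. Rate = 11 / 18 = 0.61 events per minute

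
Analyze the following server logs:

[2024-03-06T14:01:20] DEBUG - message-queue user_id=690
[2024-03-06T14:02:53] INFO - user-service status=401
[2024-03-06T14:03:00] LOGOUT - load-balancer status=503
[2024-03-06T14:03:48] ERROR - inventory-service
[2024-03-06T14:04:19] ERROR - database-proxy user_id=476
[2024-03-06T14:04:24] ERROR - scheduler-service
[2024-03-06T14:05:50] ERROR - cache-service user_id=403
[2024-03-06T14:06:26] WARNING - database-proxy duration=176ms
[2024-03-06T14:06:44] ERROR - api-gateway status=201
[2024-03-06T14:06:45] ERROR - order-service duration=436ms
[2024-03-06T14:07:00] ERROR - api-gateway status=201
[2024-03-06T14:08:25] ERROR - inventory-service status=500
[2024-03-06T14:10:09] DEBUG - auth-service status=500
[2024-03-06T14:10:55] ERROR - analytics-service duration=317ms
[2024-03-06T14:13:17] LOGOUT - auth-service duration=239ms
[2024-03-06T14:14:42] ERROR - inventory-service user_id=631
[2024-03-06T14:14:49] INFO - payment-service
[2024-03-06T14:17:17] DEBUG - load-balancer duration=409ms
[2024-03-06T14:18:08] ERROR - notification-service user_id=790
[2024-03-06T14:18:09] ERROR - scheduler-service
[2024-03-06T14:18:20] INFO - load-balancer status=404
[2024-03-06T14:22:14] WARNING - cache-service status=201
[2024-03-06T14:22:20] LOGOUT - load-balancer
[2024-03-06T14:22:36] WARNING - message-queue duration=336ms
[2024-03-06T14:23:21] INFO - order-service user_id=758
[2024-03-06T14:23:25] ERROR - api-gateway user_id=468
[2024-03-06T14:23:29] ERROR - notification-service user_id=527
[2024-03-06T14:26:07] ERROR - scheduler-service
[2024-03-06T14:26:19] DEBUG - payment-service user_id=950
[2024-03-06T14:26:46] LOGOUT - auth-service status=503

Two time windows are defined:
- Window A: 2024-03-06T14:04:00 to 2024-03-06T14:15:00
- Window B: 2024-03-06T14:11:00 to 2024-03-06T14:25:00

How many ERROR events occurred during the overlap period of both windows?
1

To find overlap events:

1. Window A: 2024-03-06T14:04:00 to 2024-03-06T14:15:00
2. Window B: 2024-03-06T14:11:00 to 2024-03-06T14:25:00
3. Overlap period: 2024-03-06T14:11:00 to 2024-03-06T14:15:00
4. Count ERROR events in overlap: 1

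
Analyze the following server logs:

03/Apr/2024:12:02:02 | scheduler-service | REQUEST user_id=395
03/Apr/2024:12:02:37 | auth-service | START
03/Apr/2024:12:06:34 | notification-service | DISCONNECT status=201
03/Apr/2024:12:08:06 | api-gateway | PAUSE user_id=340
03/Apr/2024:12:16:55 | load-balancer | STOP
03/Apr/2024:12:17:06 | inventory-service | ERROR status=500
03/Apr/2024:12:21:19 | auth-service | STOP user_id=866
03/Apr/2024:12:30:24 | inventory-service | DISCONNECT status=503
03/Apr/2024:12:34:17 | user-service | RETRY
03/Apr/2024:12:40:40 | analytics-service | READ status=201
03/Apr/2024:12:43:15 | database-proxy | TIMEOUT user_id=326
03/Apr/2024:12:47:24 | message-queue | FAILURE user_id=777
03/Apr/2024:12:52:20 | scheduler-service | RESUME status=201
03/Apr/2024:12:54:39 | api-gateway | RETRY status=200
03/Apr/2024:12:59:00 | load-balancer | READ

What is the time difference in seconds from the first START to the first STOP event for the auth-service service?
1122

To find the time between events:

1. Locate the first START event for auth-service: 03/Apr/2024:12:02:37
2. Locate the first STOP event for auth-service: 03/Apr/2024:12:21:19
3. Calculate the difference: 03/Apr/2024:12:21:19 - 03/Apr/2024:12:02:37 = 1122 seconds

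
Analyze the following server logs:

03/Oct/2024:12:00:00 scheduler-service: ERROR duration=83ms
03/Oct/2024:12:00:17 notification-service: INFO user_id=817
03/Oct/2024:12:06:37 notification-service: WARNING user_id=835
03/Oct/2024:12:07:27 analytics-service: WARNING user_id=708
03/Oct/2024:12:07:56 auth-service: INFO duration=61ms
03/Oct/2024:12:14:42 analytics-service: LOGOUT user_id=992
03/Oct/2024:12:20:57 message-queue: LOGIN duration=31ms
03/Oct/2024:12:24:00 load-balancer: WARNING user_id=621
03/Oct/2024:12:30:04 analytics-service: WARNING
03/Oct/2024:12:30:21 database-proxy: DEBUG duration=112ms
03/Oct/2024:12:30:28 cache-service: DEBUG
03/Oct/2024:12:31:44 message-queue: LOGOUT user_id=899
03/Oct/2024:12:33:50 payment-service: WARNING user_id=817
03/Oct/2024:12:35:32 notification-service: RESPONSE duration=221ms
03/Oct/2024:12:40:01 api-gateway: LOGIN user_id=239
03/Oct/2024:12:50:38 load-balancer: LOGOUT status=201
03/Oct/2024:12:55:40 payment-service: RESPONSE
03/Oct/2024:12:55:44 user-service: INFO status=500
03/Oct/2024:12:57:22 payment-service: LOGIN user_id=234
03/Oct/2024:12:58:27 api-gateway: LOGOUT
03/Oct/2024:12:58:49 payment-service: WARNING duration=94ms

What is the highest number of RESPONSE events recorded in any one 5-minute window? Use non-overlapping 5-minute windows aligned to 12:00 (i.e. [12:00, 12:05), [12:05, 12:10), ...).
1

To find the burst window:

1. Divide the log period into non-overlapping 5-minute windows starting at 12:00
2. Count RESPONSE events in each window
3. Find the window with maximum count
4. Maximum events in a window: 1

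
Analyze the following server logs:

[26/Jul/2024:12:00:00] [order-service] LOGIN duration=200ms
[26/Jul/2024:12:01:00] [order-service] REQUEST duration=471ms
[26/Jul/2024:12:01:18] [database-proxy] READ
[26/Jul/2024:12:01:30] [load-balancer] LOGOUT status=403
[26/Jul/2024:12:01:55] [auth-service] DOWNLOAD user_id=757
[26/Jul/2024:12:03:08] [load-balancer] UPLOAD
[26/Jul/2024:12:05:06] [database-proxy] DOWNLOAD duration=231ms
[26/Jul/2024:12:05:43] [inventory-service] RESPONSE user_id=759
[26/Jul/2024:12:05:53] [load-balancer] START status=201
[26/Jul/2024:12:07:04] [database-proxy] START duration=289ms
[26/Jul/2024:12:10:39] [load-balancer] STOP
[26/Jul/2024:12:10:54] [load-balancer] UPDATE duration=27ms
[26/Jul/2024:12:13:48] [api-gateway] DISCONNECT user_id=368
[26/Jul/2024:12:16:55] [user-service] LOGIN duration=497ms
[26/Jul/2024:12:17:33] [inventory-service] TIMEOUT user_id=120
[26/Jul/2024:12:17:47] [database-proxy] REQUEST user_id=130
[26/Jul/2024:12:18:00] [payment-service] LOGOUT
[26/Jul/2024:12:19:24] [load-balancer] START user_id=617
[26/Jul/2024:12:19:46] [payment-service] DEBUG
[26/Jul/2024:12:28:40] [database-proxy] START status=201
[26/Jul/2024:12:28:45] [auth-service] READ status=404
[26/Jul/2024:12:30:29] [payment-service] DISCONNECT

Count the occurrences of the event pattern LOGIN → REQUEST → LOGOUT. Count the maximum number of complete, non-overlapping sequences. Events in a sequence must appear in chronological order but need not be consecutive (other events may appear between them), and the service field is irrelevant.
2

To count sequences:

1. Look for pattern: LOGIN → REQUEST → LOGOUT
2. Greedily scan the log in chronological order, matching each sequence element in turn (ignoring service)
3. Each time the full pattern completes, increment the count and restart matching from the next event
4. Complete non-overlapping sequences found: 2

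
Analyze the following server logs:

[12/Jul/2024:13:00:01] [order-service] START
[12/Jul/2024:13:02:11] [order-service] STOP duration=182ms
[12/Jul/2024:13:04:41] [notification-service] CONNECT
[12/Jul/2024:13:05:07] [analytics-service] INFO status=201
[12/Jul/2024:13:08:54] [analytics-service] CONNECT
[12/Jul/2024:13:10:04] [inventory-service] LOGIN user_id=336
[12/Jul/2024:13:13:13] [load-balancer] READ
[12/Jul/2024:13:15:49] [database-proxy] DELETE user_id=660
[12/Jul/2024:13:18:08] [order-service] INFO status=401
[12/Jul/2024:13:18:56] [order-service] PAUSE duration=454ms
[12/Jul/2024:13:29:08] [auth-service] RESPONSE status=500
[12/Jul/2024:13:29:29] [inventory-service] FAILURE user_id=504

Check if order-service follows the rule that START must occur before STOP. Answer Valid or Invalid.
Valid

To validate ordering:

1. Required order: START → STOP
2. Rule: START must occur before STOP
3. Check actual order of events for order-service
4. Result: Valid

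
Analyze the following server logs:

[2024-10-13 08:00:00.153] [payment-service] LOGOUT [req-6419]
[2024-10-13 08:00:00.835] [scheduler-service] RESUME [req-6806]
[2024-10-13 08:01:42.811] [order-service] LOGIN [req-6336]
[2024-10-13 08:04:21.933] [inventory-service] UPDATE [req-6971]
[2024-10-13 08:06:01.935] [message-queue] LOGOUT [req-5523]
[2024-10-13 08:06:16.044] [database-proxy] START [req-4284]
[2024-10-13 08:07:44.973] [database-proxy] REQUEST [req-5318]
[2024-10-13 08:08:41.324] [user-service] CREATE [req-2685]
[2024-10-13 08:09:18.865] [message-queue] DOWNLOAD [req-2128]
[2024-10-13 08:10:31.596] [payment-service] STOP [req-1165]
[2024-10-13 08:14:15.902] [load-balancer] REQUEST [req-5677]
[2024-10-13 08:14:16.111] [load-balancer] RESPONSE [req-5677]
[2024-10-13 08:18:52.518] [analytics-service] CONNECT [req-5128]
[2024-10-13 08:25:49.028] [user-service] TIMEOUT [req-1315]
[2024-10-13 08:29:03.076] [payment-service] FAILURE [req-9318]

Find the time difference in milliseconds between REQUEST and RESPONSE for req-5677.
209

To calculate latency:

1. Find REQUEST with id req-5677: 2024-10-13 08:14:15.902
2. Find RESPONSE with id req-5677: 2024-10-13 08:14:16.111
3. Latency: 2024-10-13 08:14:16.111 - 2024-10-13 08:14:15.902 = 209ms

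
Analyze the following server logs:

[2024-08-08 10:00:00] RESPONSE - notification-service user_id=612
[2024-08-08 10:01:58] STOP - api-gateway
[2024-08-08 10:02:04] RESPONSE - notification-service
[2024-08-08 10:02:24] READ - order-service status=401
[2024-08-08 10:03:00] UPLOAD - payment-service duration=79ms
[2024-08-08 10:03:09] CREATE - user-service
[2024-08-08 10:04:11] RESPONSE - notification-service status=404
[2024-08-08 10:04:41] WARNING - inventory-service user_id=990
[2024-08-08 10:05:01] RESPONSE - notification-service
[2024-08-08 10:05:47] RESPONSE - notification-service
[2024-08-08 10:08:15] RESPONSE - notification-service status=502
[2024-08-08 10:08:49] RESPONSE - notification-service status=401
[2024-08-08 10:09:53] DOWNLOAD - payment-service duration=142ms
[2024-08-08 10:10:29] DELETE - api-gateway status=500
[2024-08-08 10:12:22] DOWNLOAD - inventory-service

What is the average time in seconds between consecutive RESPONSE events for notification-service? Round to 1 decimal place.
88.2

To calculate average interval:

1. Find all RESPONSE events for notification-service in order
2. Calculate time gaps between consecutive events
3. Compute mean of gaps: 529 / 6 = 88.2 seconds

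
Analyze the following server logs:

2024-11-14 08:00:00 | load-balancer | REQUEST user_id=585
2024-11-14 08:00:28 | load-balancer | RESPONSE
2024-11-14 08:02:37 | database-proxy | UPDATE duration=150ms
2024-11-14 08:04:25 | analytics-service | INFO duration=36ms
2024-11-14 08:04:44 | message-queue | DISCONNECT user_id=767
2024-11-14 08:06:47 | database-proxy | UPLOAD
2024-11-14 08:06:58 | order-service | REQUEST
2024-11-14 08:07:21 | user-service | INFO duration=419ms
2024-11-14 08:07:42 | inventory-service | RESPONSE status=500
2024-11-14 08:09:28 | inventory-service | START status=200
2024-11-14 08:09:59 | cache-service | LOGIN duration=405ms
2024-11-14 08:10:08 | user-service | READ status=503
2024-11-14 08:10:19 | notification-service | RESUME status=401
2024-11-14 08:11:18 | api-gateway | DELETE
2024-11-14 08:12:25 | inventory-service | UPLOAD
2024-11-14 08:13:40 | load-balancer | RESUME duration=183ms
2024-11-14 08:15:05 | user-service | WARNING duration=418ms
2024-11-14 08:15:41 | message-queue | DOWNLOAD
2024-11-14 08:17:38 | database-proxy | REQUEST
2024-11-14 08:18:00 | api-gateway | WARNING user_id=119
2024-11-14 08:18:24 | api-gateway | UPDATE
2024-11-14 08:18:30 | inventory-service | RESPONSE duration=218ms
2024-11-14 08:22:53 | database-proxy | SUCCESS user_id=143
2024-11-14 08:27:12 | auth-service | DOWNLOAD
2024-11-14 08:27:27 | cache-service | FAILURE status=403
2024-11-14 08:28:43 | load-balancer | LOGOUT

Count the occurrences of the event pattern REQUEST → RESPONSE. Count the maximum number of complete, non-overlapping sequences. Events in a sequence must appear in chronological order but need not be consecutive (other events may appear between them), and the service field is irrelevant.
3

To count sequences:

1. Look for pattern: REQUEST → RESPONSE
2. Greedily scan the log in chronological order, matching each sequence element in turn (ignoring service)
3. Each time the full pattern completes, increment the count and restart matching from the next event
4. Complete non-overlapping sequences found: 3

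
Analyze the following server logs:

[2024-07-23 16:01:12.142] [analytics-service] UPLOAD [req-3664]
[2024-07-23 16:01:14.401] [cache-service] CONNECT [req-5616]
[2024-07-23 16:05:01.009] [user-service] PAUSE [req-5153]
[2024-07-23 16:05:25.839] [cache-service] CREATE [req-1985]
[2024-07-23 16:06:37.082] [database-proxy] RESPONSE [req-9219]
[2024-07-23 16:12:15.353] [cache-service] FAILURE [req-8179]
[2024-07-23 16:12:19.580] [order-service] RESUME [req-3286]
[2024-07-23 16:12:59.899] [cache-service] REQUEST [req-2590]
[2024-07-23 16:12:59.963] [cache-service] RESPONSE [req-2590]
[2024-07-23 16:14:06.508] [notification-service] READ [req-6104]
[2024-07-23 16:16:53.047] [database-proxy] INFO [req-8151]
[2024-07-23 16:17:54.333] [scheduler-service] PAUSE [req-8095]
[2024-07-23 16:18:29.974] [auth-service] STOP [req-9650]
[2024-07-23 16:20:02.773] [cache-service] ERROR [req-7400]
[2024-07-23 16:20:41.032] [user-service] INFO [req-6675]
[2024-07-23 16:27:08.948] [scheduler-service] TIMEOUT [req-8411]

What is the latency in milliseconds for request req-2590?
64

To calculate latency:

1. Find REQUEST with id req-2590: 2024-07-23 16:12:59.899
2. Find RESPONSE with id req-2590: 2024-07-23 16:12:59.963
3. Latency: 2024-07-23 16:12:59.963 - 2024-07-23 16:12:59.899 = 64ms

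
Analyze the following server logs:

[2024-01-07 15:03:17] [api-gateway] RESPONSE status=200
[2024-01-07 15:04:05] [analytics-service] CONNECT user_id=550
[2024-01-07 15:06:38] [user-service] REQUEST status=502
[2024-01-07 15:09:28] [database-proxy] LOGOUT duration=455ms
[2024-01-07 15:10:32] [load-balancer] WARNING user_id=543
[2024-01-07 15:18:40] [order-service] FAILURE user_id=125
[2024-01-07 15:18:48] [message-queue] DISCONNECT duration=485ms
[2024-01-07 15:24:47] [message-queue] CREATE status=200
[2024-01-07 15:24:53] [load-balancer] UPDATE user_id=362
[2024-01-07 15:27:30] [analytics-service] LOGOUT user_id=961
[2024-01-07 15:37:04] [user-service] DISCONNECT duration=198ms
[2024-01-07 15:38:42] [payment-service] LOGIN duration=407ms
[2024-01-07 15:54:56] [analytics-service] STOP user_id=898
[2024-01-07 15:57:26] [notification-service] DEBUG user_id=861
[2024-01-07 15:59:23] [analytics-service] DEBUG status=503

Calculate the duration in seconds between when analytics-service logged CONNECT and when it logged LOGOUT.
1405

To find the time between events:

1. Locate the first CONNECT event for analytics-service: 2024-01-07 15:04:05
2. Locate the first LOGOUT event for analytics-service: 2024-01-07 15:27:30
3. Calculate the difference: 2024-01-07 15:27:30 - 2024-01-07 15:04:05 = 1405 seconds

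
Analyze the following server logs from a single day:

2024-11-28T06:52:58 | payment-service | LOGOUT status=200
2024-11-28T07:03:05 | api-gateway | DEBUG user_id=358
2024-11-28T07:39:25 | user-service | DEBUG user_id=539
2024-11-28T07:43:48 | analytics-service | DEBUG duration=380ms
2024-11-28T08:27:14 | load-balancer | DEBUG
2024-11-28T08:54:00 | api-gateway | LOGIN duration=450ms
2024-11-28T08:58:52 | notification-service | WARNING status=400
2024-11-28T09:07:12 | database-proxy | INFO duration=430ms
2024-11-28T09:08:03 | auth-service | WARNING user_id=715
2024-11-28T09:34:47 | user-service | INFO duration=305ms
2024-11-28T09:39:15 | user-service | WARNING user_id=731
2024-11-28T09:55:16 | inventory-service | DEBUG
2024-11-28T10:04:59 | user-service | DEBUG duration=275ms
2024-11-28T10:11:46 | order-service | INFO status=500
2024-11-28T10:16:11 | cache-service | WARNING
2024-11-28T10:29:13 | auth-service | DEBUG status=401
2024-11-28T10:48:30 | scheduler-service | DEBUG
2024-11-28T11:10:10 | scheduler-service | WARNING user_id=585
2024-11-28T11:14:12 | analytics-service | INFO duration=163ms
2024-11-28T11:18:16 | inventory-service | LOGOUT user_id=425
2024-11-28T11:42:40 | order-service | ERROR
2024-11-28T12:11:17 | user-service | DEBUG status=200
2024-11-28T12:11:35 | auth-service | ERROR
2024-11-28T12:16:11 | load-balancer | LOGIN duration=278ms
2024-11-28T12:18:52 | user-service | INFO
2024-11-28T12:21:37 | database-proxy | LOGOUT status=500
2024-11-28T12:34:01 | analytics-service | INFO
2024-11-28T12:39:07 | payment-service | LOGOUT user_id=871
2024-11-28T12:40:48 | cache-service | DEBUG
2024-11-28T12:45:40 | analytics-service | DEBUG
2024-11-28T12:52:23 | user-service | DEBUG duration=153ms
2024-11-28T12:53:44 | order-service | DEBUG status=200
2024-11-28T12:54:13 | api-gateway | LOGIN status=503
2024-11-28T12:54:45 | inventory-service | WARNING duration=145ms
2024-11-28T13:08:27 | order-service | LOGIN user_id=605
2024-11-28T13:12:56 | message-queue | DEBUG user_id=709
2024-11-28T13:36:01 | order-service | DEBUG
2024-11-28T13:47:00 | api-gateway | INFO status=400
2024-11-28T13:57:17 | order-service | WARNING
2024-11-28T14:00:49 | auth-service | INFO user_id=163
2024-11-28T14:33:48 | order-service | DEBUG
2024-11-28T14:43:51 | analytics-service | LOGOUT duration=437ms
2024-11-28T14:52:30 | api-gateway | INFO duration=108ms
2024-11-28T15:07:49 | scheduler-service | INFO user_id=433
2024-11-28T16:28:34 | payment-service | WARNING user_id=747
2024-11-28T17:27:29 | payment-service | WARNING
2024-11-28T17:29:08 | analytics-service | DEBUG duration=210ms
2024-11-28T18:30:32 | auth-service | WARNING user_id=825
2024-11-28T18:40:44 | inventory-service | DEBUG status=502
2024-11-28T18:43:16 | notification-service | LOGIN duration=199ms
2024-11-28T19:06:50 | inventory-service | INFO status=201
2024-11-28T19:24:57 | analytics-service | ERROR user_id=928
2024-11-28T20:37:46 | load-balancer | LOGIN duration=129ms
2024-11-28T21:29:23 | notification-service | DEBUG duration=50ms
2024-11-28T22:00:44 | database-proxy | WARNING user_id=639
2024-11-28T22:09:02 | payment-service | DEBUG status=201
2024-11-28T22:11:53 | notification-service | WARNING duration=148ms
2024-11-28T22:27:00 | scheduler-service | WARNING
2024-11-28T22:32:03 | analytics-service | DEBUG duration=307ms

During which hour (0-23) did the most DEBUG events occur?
12

To find the peak hour:

1. Group all DEBUG events by hour
2. Count events in each hour
3. Find hour with maximum count
4. Peak hour: 12 (with 5 events)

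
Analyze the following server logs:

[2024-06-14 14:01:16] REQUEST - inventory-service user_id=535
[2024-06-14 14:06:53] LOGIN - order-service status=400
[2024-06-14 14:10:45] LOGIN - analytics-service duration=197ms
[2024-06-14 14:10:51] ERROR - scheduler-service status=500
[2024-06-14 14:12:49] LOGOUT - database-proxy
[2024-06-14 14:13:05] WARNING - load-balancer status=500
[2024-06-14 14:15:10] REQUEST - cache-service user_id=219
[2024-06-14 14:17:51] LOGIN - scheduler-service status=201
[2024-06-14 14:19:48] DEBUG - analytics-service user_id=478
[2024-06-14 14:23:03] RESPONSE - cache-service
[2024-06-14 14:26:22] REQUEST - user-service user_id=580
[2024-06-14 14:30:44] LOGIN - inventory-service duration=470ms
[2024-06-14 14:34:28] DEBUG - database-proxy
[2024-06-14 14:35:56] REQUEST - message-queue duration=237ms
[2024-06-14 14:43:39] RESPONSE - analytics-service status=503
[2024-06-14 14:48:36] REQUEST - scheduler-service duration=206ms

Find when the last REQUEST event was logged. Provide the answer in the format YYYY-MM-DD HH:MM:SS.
2024-06-14 14:48:36

To find the last event:

1. Filter for all REQUEST events
2. Sort by timestamp
3. Select the last one
4. Timestamp: 2024-06-14 14:48:36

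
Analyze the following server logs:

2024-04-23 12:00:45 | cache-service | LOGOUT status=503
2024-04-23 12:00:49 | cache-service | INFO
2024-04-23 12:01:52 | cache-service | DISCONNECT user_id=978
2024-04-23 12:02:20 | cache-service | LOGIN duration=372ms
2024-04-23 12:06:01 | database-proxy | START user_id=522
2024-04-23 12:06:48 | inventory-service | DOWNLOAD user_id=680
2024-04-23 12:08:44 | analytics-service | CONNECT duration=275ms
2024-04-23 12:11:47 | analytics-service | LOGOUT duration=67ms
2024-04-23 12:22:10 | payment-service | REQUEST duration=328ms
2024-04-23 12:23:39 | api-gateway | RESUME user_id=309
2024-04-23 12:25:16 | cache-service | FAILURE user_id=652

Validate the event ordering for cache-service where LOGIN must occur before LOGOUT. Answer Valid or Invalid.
Invalid

To validate ordering:

1. Required order: LOGIN → LOGOUT
2. Rule: LOGIN must occur before LOGOUT
3. Check actual order of events for cache-service
4. Result: Invalid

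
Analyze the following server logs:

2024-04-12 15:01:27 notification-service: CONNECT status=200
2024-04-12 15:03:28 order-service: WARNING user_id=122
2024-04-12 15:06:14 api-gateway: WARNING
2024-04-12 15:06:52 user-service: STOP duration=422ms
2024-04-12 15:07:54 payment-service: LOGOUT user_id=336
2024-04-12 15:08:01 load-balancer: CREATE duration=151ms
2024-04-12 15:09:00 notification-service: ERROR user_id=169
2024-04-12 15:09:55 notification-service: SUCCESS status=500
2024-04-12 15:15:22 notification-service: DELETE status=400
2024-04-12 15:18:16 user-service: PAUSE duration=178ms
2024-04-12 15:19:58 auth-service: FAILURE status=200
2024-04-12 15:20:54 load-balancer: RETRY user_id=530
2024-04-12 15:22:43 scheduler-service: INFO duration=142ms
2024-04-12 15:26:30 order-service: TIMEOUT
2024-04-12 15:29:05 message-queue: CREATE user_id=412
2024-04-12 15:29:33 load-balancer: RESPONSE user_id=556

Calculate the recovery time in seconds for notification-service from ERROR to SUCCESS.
55

To calculate recovery time:

1. Find ERROR event for notification-service: 2024-04-12 15:09:00
2. Find next SUCCESS event for notification-service: 2024-04-12 15:09:55
3. Recovery time: 2024-04-12 15:09:55 - 2024-04-12 15:09:00 = 55 seconds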